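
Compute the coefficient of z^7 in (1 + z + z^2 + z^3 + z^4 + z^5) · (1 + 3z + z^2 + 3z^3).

(1 + z + z^2 + z^3 + z^4 + z^5) has coefficients 1,1,1,1,1,1 for degrees 0…5.
(1 + 3z + z^2 + 3z^3) has coefficients 1,3,1,3,0,0,0,0 for degrees 0…7.
[z^7] = 1·0 + 1·0 + 1·0 + 1·0 + 1·3 + 1·1 = 4.

4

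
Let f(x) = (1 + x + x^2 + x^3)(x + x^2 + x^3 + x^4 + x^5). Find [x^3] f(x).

(1 + x + x^2 + x^3) has coefficients 1,1,1,1 for degrees 0…3.
(x + x^2 + x^3 + x^4 + x^5) has coefficients 0,1,1,1 for degrees 0…3.
[x^3] = 1·1 + 1·1 + 1·1 + 1·0 = 3.

3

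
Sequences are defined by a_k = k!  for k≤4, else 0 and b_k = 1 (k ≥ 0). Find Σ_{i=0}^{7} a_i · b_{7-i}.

34

This is [x^7] in the product of the two ordinary generating functions.
Σ = 1·1 + 1·1 + 2·1 + 6·1 + 24·1 + 0·1 + 0·1 + 0·1 = 34.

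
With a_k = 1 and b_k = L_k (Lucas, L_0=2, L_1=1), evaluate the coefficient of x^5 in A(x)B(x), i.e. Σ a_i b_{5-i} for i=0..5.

The convolution is the x^5 coefficient of A(x)B(x).
Σ = 1·11 + 1·7 + 1·4 + 1·3 + 1·1 + 1·2 = 28.

28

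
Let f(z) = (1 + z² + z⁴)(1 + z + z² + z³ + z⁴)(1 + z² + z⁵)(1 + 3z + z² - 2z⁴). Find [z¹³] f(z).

-2

(1 + z² + z⁴) has coefficients 1,0,1,0,1 for degrees 0…4.
(1 + z + z² + z³ + z⁴) has coefficients 1,1,1,1,1,0,0,0,0,0,0,0,0,0 for degrees 0…13.
Multiplying by (1 + z² + z⁵) gives running coefficients 1,1,2,2,2,2,2,1,1,1,0,0,0,0 for degrees 0…13.
Finally multiplying by (1 + 3z + z² - 2z⁴), the product of all factors after the first has coefficients 1,4,6,9,8,8,6,5,2,1,0,-1,-2,-2 for degrees 0…13.
[z¹³] = 1·(-2) + 1·(-1) + 1·1 = -2.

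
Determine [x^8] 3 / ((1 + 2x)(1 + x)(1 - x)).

1023

Partial fractions give a closed form: a_n = (4)·(-2)^n + (-3/2)·(-1)^n + (1/2)·1^n.
At n = 8: a_8 = 1023.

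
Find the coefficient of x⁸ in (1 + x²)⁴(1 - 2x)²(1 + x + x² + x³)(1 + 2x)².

85

(1 + x²)⁴ has coefficients 1,0,4,0,6,0,4,0,1 for degrees 0…8.
(1 - 2x)² has coefficients 1,-4,4,0,0,0,0,0,0 for degrees 0…8.
Multiplying by (1 + x + x² + x³) gives running coefficients 1,-3,1,1,0,4,0,0,0 for degrees 0…8.
Finally multiplying by (1 + 2x)², the product of all factors after the first has coefficients 1,1,-7,-7,8,8,16,16,0 for degrees 0…8.
[x⁸] = 1·0 + 4·16 + 6·8 + 4·(-7) + 1·1 = 85.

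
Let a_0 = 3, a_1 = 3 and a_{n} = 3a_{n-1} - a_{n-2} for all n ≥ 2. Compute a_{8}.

1830

The ordinary generating function has denominator 1 - 3q + q^2.
Iterating the recurrence: a_0,…,a_{8} = 3, 3, 6, 15, 39, 102, 267, 699, 1830.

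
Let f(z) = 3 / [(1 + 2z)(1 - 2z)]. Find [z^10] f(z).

3072

The denominator gives the recurrence a_n = 4a_(n−2) for n ≥ 2; the numerator fixes a_0 = 3, a_1 = 0.
Iterating: 3, 0, 12, 0, 48, 0, 192, 0, 768, 0, 3072, so a_10 = 3072.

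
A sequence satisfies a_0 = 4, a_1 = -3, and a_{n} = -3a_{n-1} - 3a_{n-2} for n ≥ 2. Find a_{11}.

The ordinary generating function has denominator 1 + 3z + 3z^2.
Iterating the recurrence: a_0,…,a_{11} = 4, -3, -3, 18, -45, 81, -108, 81, 81, -486, 1215, -2187.

-2187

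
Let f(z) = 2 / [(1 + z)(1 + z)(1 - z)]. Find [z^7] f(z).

The denominator gives the recurrence a_n = −a_(n−1) + a_(n−2) + a_(n−3) for n ≥ 3; the numerator fixes a_0 = 2, a_1 = -2, a_2 = 4.
Iterating: 2, -2, 4, -4, 6, -6, 8, -8, so a_7 = -8.

-8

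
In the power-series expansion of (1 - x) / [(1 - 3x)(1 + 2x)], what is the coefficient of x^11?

69630

Partial fractions give a closed form: a_n = (2/5)·3^n + (3/5)·(-2)^n.
At n = 11: a_11 = 69630.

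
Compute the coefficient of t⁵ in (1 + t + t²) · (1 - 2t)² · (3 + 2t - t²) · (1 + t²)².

11

(1 + t + t²) has coefficients 1,1,1 for degrees 0…2.
(1 - 2t)² has coefficients 1,-4,4,0,0,0 for degrees 0…5.
Multiplying by (3 + 2t - t²) gives running coefficients 3,-10,3,12,-4,0 for degrees 0…5.
Finally multiplying by (1 + t²)², the product of all factors after the first has coefficients 3,-10,9,-8,5,14 for degrees 0…5.
[t⁵] = 1·14 + 1·5 + 1·(-8) = 11.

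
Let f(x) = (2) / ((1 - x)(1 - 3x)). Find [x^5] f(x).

The denominator gives the recurrence a_n = 4a_(n−1) − 3a_(n−2) for n ≥ 2; the numerator fixes a_0 = 2, a_1 = 8.
Iterating: 2, 8, 26, 80, 242, 728, so a_5 = 728.

728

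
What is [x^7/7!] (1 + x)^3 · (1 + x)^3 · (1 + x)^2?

40320

The EGF product rule gives c_7 = Σ_{k_1+k_2+k_3=7} C(7; k_1,k_2,k_3) · ∏ g_i(k_i), where (1+x)^3 gives the falling factorial (3)_k; (1+x)^3 gives the falling factorial (3)_k; (1+x)^2 gives the falling factorial (2)_k.
g_1(k) for k = 0…7: 1, 3, 6, 6, 0, 0, 0, 0.
g_2(k) for k = 0…7: 1, 3, 6, 6, 0, 0, 0, 0.
g_3(k) for k = 0…7: 1, 2, 2, 0, 0, 0, 0, 0.
First combine the last two factors: h(k) = Σ_j C(k,j)·g_2(j)·g_3(k−j) for k = 0…7: 1, 5, 20, 60, 120, 120, 0, 0.
c_7 = Σ_k C(7,k)·g_1(k)·h(7−k) = 21·6·120 + 35·6·120 = 15120 + 25200 = 40320.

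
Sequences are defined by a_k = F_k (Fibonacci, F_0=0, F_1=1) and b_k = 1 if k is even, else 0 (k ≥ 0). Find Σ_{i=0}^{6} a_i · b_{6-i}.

12

This is [x^6] in the product of the two ordinary generating functions.
Σ = 0·1 + 1·0 + 1·1 + 2·0 + 3·1 + 5·0 + 8·1 = 12.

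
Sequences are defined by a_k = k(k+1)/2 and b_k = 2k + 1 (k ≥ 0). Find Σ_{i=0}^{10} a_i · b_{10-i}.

1210

Write out a_i and b_{10-i} for i = 0,…,10 and sum the products.
Σ = 0·21 + 1·19 + 3·17 + 6·15 + 10·13 + 15·11 + 21·9 + 28·7 + 36·5 + 45·3 + 55·1 = 1210.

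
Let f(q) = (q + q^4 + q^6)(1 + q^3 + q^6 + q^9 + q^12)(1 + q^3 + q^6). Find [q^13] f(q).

6

(q + q^4 + q^6) has coefficients 0,1,0,0,1,0,1 for degrees 0…6.
(1 + q^3 + q^6 + q^9 + q^12) has coefficients 1,0,0,1,0,0,1,0,0,1,0,0,1,0 for degrees 0…13.
Finally multiplying by (1 + q^3 + q^6), the product of all factors after the first has coefficients 1,0,0,2,0,0,3,0,0,3,0,0,3,0 for degrees 0…13.
[q^13] = 1·3 + 1·3 + 1·0 = 6.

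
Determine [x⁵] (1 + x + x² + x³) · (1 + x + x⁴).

(1 + x + x² + x³) has coefficients 1,1,1,1 for degrees 0…3.
(1 + x + x⁴) has coefficients 1,1,0,0,1,0 for degrees 0…5.
[x⁵] = 1·0 + 1·1 + 1·0 + 1·0 = 1.

1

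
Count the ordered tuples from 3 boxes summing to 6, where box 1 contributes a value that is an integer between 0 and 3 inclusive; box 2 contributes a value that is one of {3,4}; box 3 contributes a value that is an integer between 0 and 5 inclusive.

The generating function for the choices is (1 + x + x^2 + x^3)·(x^3 + x^4)·(1 + x + x^2 + x^3 + x^4 + x^5); the count is [x^6].
(1 + x + x^2 + x^3) has coefficients 1,1,1,1 for degrees 0…3.
(x^3 + x^4) has coefficients 0,0,0,1,1,0,0 for degrees 0…6.
Finally multiplying by (1 + x + x^2 + x^3 + x^4 + x^5), the product of all factors after the first has coefficients 0,0,0,1,2,2,2 for degrees 0…6.
[x^6] = 1·2 + 1·2 + 1·2 + 1·1 = 7.

7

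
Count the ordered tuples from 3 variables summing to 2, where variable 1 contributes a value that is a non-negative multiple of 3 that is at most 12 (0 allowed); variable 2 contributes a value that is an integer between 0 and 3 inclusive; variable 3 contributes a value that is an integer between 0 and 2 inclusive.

3

The generating function for the choices is (1 + t³ + t⁶ + t⁹ + t¹²)·(1 + t + t² + t³)·(1 + t + t²); the count is [t²].
(1 + t³ + t⁶ + t⁹ + t¹²) has coefficients 1,0,0 for degrees 0…2.
(1 + t + t² + t³) has coefficients 1,1,1 for degrees 0…2.
Finally multiplying by (1 + t + t²), the product of all factors after the first has coefficients 1,2,3 for degrees 0…2.
[t²] = 1·3 = 3.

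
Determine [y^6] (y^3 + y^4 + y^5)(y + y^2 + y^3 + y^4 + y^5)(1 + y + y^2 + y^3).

6

(y^3 + y^4 + y^5) has coefficients 0,0,0,1,1,1 for degrees 0…5.
(y + y^2 + y^3 + y^4 + y^5) has coefficients 0,1,1,1,1,1,0 for degrees 0…6.
Finally multiplying by (1 + y + y^2 + y^3), the product of all factors after the first has coefficients 0,1,2,3,4,4,3 for degrees 0…6.
[y^6] = 1·3 + 1·2 + 1·1 = 6.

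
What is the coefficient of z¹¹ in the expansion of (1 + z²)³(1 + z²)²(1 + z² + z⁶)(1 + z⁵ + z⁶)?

21

(1 + z²)³ has coefficients 1,0,3,0,3,0,1 for degrees 0…6.
(1 + z²)² has coefficients 1,0,2,0,1,0,0,0,0,0,0,0 for degrees 0…11.
Multiplying by (1 + z² + z⁶) gives running coefficients 1,0,3,0,3,0,2,0,2,0,1,0 for degrees 0…11.
Finally multiplying by (1 + z⁵ + z⁶), the product of all factors after the first has coefficients 1,0,3,0,3,1,3,3,5,3,4,2 for degrees 0…11.
[z¹¹] = 1·2 + 3·3 + 3·3 + 1·1 = 21.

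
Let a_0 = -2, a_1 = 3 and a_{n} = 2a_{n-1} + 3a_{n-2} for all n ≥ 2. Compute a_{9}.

4923

The ordinary generating function has denominator 1 - 2q - 3q^2.
Iterating the recurrence: a_0,…,a_{9} = -2, 3, 0, 9, 18, 63, 180, 549, 1638, 4923.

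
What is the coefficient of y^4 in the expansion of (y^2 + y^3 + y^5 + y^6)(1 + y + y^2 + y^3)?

(y^2 + y^3 + y^5 + y^6) has coefficients 0,0,1,1,0 for degrees 0…4.
(1 + y + y^2 + y^3) has coefficients 1,1,1,1,0 for degrees 0…4.
[y^4] = 1·1 + 1·1 = 2.

2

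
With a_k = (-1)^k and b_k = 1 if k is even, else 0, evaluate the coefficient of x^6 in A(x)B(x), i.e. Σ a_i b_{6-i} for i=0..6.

The convolution is the x^6 coefficient of A(x)B(x).
Σ = 1·1 − 1·0 + 1·1 − 1·0 + 1·1 − 1·0 + 1·1 = 4.

4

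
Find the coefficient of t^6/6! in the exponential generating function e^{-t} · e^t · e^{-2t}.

64

The EGF product rule gives c_6 = Σ_{k_1+k_2+k_3=6} C(6; k_1,k_2,k_3) · ∏ g_i(k_i), where e^{-t} gives (-1)^k; e^t gives (1)^k; e^{-2t} gives (-2)^k.
g_1(k) for k = 0…6: 1, -1, 1, -1, 1, -1, 1.
g_2(k) for k = 0…6: 1, 1, 1, 1, 1, 1, 1.
g_3(k) for k = 0…6: 1, -2, 4, -8, 16, -32, 64.
First combine the last two factors: h(k) = Σ_j C(k,j)·g_2(j)·g_3(k−j) for k = 0…6: 1, -1, 1, -1, 1, -1, 1.
c_6 = Σ_k C(6,k)·g_1(k)·h(6−k) = 1·1·1 + 6·(-1)·(-1) + 15·1·1 + 20·(-1)·(-1) + 15·1·1 + 6·(-1)·(-1) + 1·1·1 = 1 + 6 + 15 + 20 + 15 + 6 + 1 = 64.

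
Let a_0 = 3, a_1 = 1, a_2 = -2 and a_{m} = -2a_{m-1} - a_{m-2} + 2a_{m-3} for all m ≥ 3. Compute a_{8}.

The ordinary generating function has denominator 1 + 2x + x^2 - 2x^3.
Iterating the recurrence: a_0,…,a_{8} = 3, 1, -2, 9, -14, 15, 2, -47, 122.

122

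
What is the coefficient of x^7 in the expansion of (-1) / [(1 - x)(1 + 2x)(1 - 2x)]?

The denominator gives the recurrence a_n = a_(n−1) + 4a_(n−2) − 4a_(n−3) for n ≥ 3; the numerator fixes a_0 = -1, a_1 = -1, a_2 = -5.
Iterating: -1, -1, -5, -5, -21, -21, -85, -85, so a_7 = -85.

-85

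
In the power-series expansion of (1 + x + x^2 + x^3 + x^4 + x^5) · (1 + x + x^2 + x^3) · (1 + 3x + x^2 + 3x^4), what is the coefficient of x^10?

(1 + x + x^2 + x^3 + x^4 + x^5) has coefficients 1,1,1,1,1,1 for degrees 0…5.
(1 + x + x^2 + x^3) has coefficients 1,1,1,1,0,0,0,0,0,0,0 for degrees 0…10.
Finally multiplying by (1 + 3x + x^2 + 3x^4), the product of all factors after the first has coefficients 1,4,5,5,7,4,3,3,0,0,0 for degrees 0…10.
[x^10] = 1·0 + 1·0 + 1·0 + 1·3 + 1·3 + 1·4 = 10.

10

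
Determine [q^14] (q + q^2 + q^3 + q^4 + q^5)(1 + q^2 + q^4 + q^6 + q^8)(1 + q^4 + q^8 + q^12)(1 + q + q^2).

18

(q + q^2 + q^3 + q^4 + q^5) has coefficients 0,1,1,1,1,1 for degrees 0…5.
(1 + q^2 + q^4 + q^6 + q^8) has coefficients 1,0,1,0,1,0,1,0,1,0,0,0,0,0,0 for degrees 0…14.
Multiplying by (1 + q^4 + q^8 + q^12) gives running coefficients 1,0,1,0,2,0,2,0,3,0,2,0,3,0,2 for degrees 0…14.
Finally multiplying by (1 + q + q^2), the product of all factors after the first has coefficients 1,1,2,1,3,2,4,2,5,3,5,2,5,3,5 for degrees 0…14.
[q^14] = 1·3 + 1·5 + 1·2 + 1·5 + 1·3 = 18.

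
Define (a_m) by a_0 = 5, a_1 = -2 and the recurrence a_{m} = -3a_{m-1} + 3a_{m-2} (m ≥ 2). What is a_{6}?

The ordinary generating function has denominator 1 + 3y - 3y^2.
Iterating the recurrence: a_0,…,a_{6} = 5, -2, 21, -69, 270, -1017, 3861.

3861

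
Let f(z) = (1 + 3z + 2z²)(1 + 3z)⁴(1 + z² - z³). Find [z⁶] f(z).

381

(1 + 3z + 2z²) has coefficients 1,3,2 for degrees 0…2.
(1 + 3z)⁴ has coefficients 1,12,54,108,81,0,0 for degrees 0…6.
Finally multiplying by (1 + z² - z³), the product of all factors after the first has coefficients 1,12,55,119,123,54,-27 for degrees 0…6.
[z⁶] = 1·(-27) + 3·54 + 2·123 = 381.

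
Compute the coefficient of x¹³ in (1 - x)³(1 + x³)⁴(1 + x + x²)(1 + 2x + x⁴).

-2

(1 - x)³ has coefficients 1,-3,3,-1 for degrees 0…3.
(1 + x³)⁴ has coefficients 1,0,0,4,0,0,6,0,0,4,0,0,1,0 for degrees 0…13.
Multiplying by (1 + x + x²) gives running coefficients 1,1,1,4,4,4,6,6,6,4,4,4,1,1 for degrees 0…13.
Finally multiplying by (1 + 2x + x⁴), the product of all factors after the first has coefficients 1,3,3,6,13,13,15,22,22,20,18,18,15,7 for degrees 0…13.
[x¹³] = 1·7 − 3·15 + 3·18 − 1·18 = -2.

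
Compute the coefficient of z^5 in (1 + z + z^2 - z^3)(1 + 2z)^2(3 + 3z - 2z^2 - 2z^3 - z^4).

-49

(1 + z + z^2 - z^3) has coefficients 1,1,1,-1 for degrees 0…3.
(1 + 2z)^2 has coefficients 1,4,4,0,0,0 for degrees 0…5.
Finally multiplying by (3 + 3z - 2z^2 - 2z^3 - z^4), the product of all factors after the first has coefficients 3,15,22,2,-17,-12 for degrees 0…5.
[z^5] = 1·(-12) + 1·(-17) + 1·2 − 1·22 = -49.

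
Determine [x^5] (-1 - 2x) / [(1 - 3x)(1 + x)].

The denominator gives the recurrence a_n = 2a_(n−1) + 3a_(n−2) for n ≥ 2; the numerator fixes a_0 = -1, a_1 = -4.
Iterating: -1, -4, -11, -34, -101, -304, so a_5 = -304.

-304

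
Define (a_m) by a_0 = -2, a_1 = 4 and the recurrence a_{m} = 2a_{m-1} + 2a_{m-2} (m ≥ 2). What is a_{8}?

2272

The ordinary generating function has denominator 1 - 2z - 2z^2.
Iterating the recurrence: a_0,…,a_{8} = -2, 4, 4, 16, 40, 112, 304, 832, 2272.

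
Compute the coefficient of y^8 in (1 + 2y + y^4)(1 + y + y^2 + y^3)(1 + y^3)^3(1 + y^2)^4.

149

(1 + 2y + y^4) has coefficients 1,2,0,0,1 for degrees 0…4.
(1 + y + y^2 + y^3) has coefficients 1,1,1,1,0,0,0,0,0 for degrees 0…8.
Multiplying by (1 + y^3)^3 gives running coefficients 1,1,1,4,3,3,6,3,3 for degrees 0…8.
Finally multiplying by (1 + y^2)^4, the product of all factors after the first has coefficients 1,1,5,8,13,25,28,43,50 for degrees 0…8.
[y^8] = 1·50 + 2·43 + 1·13 = 149.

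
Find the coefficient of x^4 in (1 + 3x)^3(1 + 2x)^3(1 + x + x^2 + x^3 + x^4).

972

(1 + 3x)^3 has coefficients 1,9,27,27 for degrees 0…3.
(1 + 2x)^3 has coefficients 1,6,12,8,0 for degrees 0…4.
Finally multiplying by (1 + x + x^2 + x^3 + x^4), the product of all factors after the first has coefficients 1,7,19,27,27 for degrees 0…4.
[x^4] = 1·27 + 9·27 + 27·19 + 27·7 = 972.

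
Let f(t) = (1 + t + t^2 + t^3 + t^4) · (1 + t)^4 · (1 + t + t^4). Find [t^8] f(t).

(1 + t + t^2 + t^3 + t^4) has coefficients 1,1,1,1,1 for degrees 0…4.
(1 + t)^4 has coefficients 1,4,6,4,1,0,0,0,0 for degrees 0…8.
Finally multiplying by (1 + t + t^4), the product of all factors after the first has coefficients 1,5,10,10,6,5,6,4,1 for degrees 0…8.
[t^8] = 1·1 + 1·4 + 1·6 + 1·5 + 1·6 = 22.

22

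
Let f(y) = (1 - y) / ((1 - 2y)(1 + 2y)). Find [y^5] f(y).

Partial fractions give a closed form: a_n = (1/4)·2^n + (3/4)·(-2)^n.
At n = 5: a_5 = -16.

-16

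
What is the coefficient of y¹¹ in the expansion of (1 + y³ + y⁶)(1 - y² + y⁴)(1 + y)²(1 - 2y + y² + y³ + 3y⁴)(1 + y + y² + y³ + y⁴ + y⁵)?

24

(1 + y³ + y⁶) has coefficients 1,0,0,1,0,0,1 for degrees 0…6.
(1 - y² + y⁴) has coefficients 1,0,-1,0,1,0,0,0,0,0,0,0 for degrees 0…11.
Multiplying by (1 + y)² gives running coefficients 1,2,0,-2,0,2,1,0,0,0,0,0 for degrees 0…11.
Multiplying by (1 - 2y + y² + y³ + 3y⁴) gives running coefficients 1,0,-3,1,9,6,-5,-6,3,7,3,0 for degrees 0…11.
Finally multiplying by (1 + y + y² + y³ + y⁴ + y⁵), the product of all factors after the first has coefficients 1,1,-2,-1,8,14,8,2,8,14,8,2 for degrees 0…11.
[y¹¹] = 1·2 + 1·8 + 1·14 = 24.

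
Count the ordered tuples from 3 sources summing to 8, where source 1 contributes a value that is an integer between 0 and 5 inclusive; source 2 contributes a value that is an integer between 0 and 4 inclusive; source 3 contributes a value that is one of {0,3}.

The generating function for the choices is (1 + t + t² + t³ + t⁴ + t⁵)·(1 + t + t² + t³ + t⁴)·(1 + t³); the count is [t⁸].
(1 + t + t² + t³ + t⁴ + t⁵) has coefficients 1,1,1,1,1,1 for degrees 0…5.
(1 + t + t² + t³ + t⁴) has coefficients 1,1,1,1,1,0,0,0,0 for degrees 0…8.
Finally multiplying by (1 + t³), the product of all factors after the first has coefficients 1,1,1,2,2,1,1,1,0 for degrees 0…8.
[t⁸] = 1·0 + 1·1 + 1·1 + 1·1 + 1·2 + 1·2 = 7.

7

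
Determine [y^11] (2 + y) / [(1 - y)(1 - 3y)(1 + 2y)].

Partial fractions give a closed form: a_n = (-1/2)·1^n + (21/10)·3^n + (2/5)·(-2)^n.
At n = 11: a_11 = 371189.

371189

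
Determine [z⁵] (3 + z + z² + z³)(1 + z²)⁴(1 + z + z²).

37

(3 + z + z² + z³) has coefficients 3,1,1,1 for degrees 0…3.
(1 + z²)⁴ has coefficients 1,0,4,0,6,0 for degrees 0…5.
Finally multiplying by (1 + z + z²), the product of all factors after the first has coefficients 1,1,5,4,10,6 for degrees 0…5.
[z⁵] = 3·6 + 1·10 + 1·4 + 1·5 = 37.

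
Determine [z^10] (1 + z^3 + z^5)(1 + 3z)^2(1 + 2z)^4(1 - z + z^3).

(1 + z^3 + z^5) has coefficients 1,0,0,1,0,1 for degrees 0…5.
(1 + 3z)^2 has coefficients 1,6,9,0,0,0,0,0,0,0,0 for degrees 0…10.
Multiplying by (1 + 2z)^4 gives running coefficients 1,14,81,248,424,384,144,0,0,0,0 for degrees 0…10.
Finally multiplying by (1 - z + z^3), the product of all factors after the first has coefficients 1,13,67,168,190,41,8,280,384,144,0 for degrees 0…10.
[z^10] = 1·0 + 1·280 + 1·41 = 321.

321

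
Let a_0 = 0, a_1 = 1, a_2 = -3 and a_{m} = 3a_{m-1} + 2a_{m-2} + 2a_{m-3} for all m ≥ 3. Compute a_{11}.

-238423

The ordinary generating function has denominator 1 - 3q - 2q^2 - 2q^3.
Iterating the recurrence: a_0,…,a_{11} = 0, 1, -3, -7, -25, -95, -349, -1287, -4749, -17519, -64629, -238423.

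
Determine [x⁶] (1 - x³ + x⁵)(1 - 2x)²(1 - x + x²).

3

(1 - x³ + x⁵) has coefficients 1,0,0,-1,0,1 for degrees 0…5.
(1 - 2x)² has coefficients 1,-4,4,0,0,0,0 for degrees 0…6.
Finally multiplying by (1 - x + x²), the product of all factors after the first has coefficients 1,-5,9,-8,4,0,0 for degrees 0…6.
[x⁶] = 1·0 − 1·(-8) + 1·(-5) = 3.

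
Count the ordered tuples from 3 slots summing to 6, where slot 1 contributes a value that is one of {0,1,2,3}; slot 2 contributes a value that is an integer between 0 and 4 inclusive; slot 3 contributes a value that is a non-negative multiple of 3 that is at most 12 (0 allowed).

The generating function for the choices is (1 + y + y^2 + y^3)·(1 + y + y^2 + y^3 + y^4)·(1 + y^3 + y^6 + y^9 + y^12); the count is [y^6].
(1 + y + y^2 + y^3) has coefficients 1,1,1,1 for degrees 0…3.
(1 + y + y^2 + y^3 + y^4) has coefficients 1,1,1,1,1,0,0 for degrees 0…6.
Finally multiplying by (1 + y^3 + y^6 + y^9 + y^12), the product of all factors after the first has coefficients 1,1,1,2,2,1,2 for degrees 0…6.
[y^6] = 1·2 + 1·1 + 1·2 + 1·2 = 7.

7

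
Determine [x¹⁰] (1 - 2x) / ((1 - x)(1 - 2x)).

Partial fractions give a closed form: a_n = (1)·1^n.
At n = 10: a_10 = 1.

1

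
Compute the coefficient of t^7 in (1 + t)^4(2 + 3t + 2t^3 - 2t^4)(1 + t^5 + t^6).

(1 + t)^4 has coefficients 1,4,6,4,1 for degrees 0…4.
(2 + 3t + 2t^3 - 2t^4) has coefficients 2,3,0,2,-2,0,0,0 for degrees 0…7.
Finally multiplying by (1 + t^5 + t^6), the product of all factors after the first has coefficients 2,3,0,2,-2,2,5,3 for degrees 0…7.
[t^7] = 1·3 + 4·5 + 6·2 + 4·(-2) + 1·2 = 29.

29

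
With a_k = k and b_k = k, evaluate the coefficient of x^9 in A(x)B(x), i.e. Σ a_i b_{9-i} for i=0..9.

120

Write out a_i and b_{9-i} for i = 0,…,9 and sum the products.
Σ = 0·9 + 1·8 + 2·7 + 3·6 + 4·5 + 5·4 + 6·3 + 7·2 + 8·1 + 9·0 = 120.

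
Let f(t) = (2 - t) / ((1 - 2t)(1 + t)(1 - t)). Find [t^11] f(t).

4095

The denominator gives the recurrence a_n = 2a_(n−1) + a_(n−2) − 2a_(n−3) for n ≥ 3; the numerator fixes a_0 = 2, a_1 = 3, a_2 = 8.
Iterating: 2, 3, 8, 15, 32, 63, 128, 255, 512, 1023, 2048, 4095, so a_11 = 4095.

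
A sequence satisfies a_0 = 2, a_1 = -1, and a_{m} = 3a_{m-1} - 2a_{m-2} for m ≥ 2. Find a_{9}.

The ordinary generating function has denominator 1 - 3t + 2t^2.
Iterating the recurrence: a_0,…,a_{9} = 2, -1, -7, -19, -43, -91, -187, -379, -763, -1531.

-1531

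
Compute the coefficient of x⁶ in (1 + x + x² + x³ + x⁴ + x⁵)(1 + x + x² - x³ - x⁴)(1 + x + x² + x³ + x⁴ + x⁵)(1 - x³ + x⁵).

4

(1 + x + x² + x³ + x⁴ + x⁵) has coefficients 1,1,1,1,1,1 for degrees 0…5.
(1 + x + x² - x³ - x⁴) has coefficients 1,1,1,-1,-1,0,0 for degrees 0…6.
Multiplying by (1 + x + x² + x³ + x⁴ + x⁵) gives running coefficients 1,2,3,2,1,1,0 for degrees 0…6.
Finally multiplying by (1 - x³ + x⁵), the product of all factors after the first has coefficients 1,2,3,1,-1,-1,0 for degrees 0…6.
[x⁶] = 1·0 + 1·(-1) + 1·(-1) + 1·1 + 1·3 + 1·2 = 4.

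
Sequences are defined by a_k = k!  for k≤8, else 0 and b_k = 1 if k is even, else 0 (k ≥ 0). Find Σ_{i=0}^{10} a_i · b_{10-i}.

The convolution is the x^10 coefficient of A(x)B(x).
Σ = 1·1 + 1·0 + 2·1 + 6·0 + 24·1 + 120·0 + 720·1 + 5040·0 + 40320·1 + 0·0 + 0·1 = 41067.

41067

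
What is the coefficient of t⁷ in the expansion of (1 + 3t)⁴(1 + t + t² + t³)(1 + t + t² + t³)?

768

(1 + 3t)⁴ has coefficients 1,12,54,108,81 for degrees 0…4.
(1 + t + t² + t³) has coefficients 1,1,1,1,0,0,0,0 for degrees 0…7.
Finally multiplying by (1 + t + t² + t³), the product of all factors after the first has coefficients 1,2,3,4,3,2,1,0 for degrees 0…7.
[t⁷] = 1·0 + 12·1 + 54·2 + 108·3 + 81·4 = 768.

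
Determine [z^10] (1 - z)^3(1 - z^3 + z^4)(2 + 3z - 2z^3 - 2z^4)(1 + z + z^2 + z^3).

5

(1 - z)^3 has coefficients 1,-3,3,-1 for degrees 0…3.
(1 - z^3 + z^4) has coefficients 1,0,0,-1,1,0,0,0,0,0,0 for degrees 0…10.
Multiplying by (2 + 3z - 2z^3 - 2z^4) gives running coefficients 2,3,0,-4,-3,3,2,0,-2,0,0 for degrees 0…10.
Finally multiplying by (1 + z + z^2 + z^3), the product of all factors after the first has coefficients 2,5,5,1,-4,-4,-2,2,3,0,-2 for degrees 0…10.
[z^10] = 1·(-2) − 3·0 + 3·3 − 1·2 = 5.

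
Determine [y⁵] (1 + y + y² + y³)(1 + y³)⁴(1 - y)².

1

(1 + y + y² + y³) has coefficients 1,1,1,1 for degrees 0…3.
(1 + y³)⁴ has coefficients 1,0,0,4,0,0 for degrees 0…5.
Finally multiplying by (1 - y)², the product of all factors after the first has coefficients 1,-2,1,4,-8,4 for degrees 0…5.
[y⁵] = 1·4 + 1·(-8) + 1·4 + 1·1 = 1.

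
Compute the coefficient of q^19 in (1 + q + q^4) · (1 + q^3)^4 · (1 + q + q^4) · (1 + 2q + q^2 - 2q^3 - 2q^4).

2

(1 + q + q^4) has coefficients 1,1,0,0,1 for degrees 0…4.
(1 + q^3)^4 has coefficients 1,0,0,4,0,0,6,0,0,4,0,0,1,0,0,0,0,0,0,0 for degrees 0…19.
Multiplying by (1 + q + q^4) gives running coefficients 1,1,0,4,5,0,6,10,0,4,10,0,1,5,0,0,1,0,0,0 for degrees 0…19.
Finally multiplying by (1 + 2q + q^2 - 2q^3 - 2q^4), the product of all factors after the first has coefficients 1,3,3,3,9,12,3,4,16,2,-14,4,3,-21,-9,3,-11,-8,1,-2 for degrees 0…19.
[q^19] = 1·(-2) + 1·1 + 1·3 = 2.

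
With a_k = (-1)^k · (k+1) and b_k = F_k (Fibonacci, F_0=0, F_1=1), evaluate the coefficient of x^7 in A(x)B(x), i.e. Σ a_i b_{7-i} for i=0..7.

11

This is [x^7] in the product of the two ordinary generating functions.
Σ = 1·13 − 2·8 + 3·5 − 4·3 + 5·2 − 6·1 + 7·1 − 8·0 = 11.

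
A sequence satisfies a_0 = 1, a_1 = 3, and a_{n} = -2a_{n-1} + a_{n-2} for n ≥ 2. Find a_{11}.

14845

The ordinary generating function has denominator 1 + 2x - x^2.
Iterating the recurrence: a_0,…,a_{11} = 1, 3, -5, 13, -31, 75, -181, 437, -1055, 2547, -6149, 14845.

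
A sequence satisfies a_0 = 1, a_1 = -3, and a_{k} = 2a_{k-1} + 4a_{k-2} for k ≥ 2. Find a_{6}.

The ordinary generating function has denominator 1 - 2z - 4z^2.
Iterating the recurrence: a_0,…,a_{6} = 1, -3, -2, -16, -40, -144, -448.

-448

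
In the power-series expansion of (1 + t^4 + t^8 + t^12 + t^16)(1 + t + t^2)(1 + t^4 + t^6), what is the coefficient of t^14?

(1 + t^4 + t^8 + t^12 + t^16) has coefficients 1,0,0,0,1,0,0,0,1,0,0,0,1,0,0 for degrees 0…14.
(1 + t + t^2) has coefficients 1,1,1,0,0,0,0,0,0,0,0,0,0,0,0 for degrees 0…14.
Finally multiplying by (1 + t^4 + t^6), the product of all factors after the first has coefficients 1,1,1,0,1,1,2,1,1,0,0,0,0,0,0 for degrees 0…14.
[t^14] = 1·0 + 1·0 + 1·2 + 1·1 = 3.

3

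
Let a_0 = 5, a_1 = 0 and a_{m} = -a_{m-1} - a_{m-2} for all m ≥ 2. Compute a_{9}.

5

The ordinary generating function has denominator 1 + t + t^2.
Iterating the recurrence: a_0,…,a_{9} = 5, 0, -5, 5, 0, -5, 5, 0, -5, 5.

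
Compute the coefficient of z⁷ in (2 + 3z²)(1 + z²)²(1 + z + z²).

3

(2 + 3z²) has coefficients 2,0,3 for degrees 0…2.
(1 + z²)² has coefficients 1,0,2,0,1,0,0,0 for degrees 0…7.
Finally multiplying by (1 + z + z²), the product of all factors after the first has coefficients 1,1,3,2,3,1,1,0 for degrees 0…7.
[z⁷] = 2·0 + 3·1 = 3.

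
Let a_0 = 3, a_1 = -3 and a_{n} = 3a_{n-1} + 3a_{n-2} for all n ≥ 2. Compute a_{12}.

-1205037

The ordinary generating function has denominator 1 - 3z - 3z^2.
Iterating the recurrence: a_0,…,a_{12} = 3, -3, 0, -9, -27, -108, -405, -1539, -5832, -22113, -83835, -317844, -1205037.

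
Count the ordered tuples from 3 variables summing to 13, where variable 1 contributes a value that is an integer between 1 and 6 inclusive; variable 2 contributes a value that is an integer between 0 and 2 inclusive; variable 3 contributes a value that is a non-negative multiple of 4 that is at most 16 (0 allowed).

4

The generating function for the choices is (y + y² + y³ + y⁴ + y⁵ + y⁶)·(1 + y + y²)·(1 + y⁴ + y⁸ + y¹² + y¹⁶); the count is [y¹³].
(y + y² + y³ + y⁴ + y⁵ + y⁶) has coefficients 0,1,1,1,1,1,1 for degrees 0…6.
(1 + y + y²) has coefficients 1,1,1,0,0,0,0,0,0,0,0,0,0,0 for degrees 0…13.
Finally multiplying by (1 + y⁴ + y⁸ + y¹² + y¹⁶), the product of all factors after the first has coefficients 1,1,1,0,1,1,1,0,1,1,1,0,1,1 for degrees 0…13.
[y¹³] = 1·1 + 1·0 + 1·1 + 1·1 + 1·1 + 1·0 = 4.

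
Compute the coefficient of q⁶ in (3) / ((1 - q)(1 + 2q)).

129

The denominator gives the recurrence a_n = −a_(n−1) + 2a_(n−2) for n ≥ 3; the numerator fixes a_0 = 3, a_1 = -3, a_2 = 9.
Iterating: 3, -3, 9, -15, 33, -63, 129, so a_6 = 129.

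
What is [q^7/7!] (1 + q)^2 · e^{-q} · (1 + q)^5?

-204

The EGF product rule gives c_7 = Σ_{k_1+k_2+k_3=7} C(7; k_1,k_2,k_3) · ∏ g_i(k_i), where (1+q)^2 gives the falling factorial (2)_k; e^{-q} gives (-1)^k; (1+q)^5 gives the falling factorial (5)_k.
g_1(k) for k = 0…7: 1, 2, 2, 0, 0, 0, 0, 0.
g_2(k) for k = 0…7: 1, -1, 1, -1, 1, -1, 1, -1.
g_3(k) for k = 0…7: 1, 5, 20, 60, 120, 120, 0, 0.
First combine the last two factors: h(k) = Σ_j C(k,j)·g_2(j)·g_3(k−j) for k = 0…7: 1, 4, 11, 14, -19, -56, 151, 34.
c_7 = Σ_k C(7,k)·g_1(k)·h(7−k) = 1·1·34 + 7·2·151 + 21·2·(-56) = 34 + 2114 − 2352 = -204.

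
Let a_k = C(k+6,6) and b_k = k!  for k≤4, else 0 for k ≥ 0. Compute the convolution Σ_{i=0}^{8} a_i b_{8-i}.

14379

This is [x^8] in the product of the two ordinary generating functions.
Σ = 1·0 + 7·0 + 28·0 + 84·0 + 210·24 + 462·6 + 924·2 + 1716·1 + 3003·1 = 14379.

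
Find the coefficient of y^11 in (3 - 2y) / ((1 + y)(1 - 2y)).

The denominator gives the recurrence a_n = a_(n−1) + 2a_(n−2) for n ≥ 3; the numerator fixes a_0 = 3, a_1 = 1, a_2 = 7.
Iterating: 3, 1, 7, 9, 23, 41, 87, 169, 343, 681, 1367, 2729, so a_11 = 2729.

2729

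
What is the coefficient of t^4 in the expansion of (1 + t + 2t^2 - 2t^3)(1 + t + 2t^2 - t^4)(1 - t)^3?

8

(1 + t + 2t^2 - 2t^3) has coefficients 1,1,2,-2 for degrees 0…3.
(1 + t + 2t^2 - t^4) has coefficients 1,1,2,0,-1 for degrees 0…4.
Finally multiplying by (1 - t)^3, the product of all factors after the first has coefficients 1,-2,2,-4,4 for degrees 0…4.
[t^4] = 1·4 + 1·(-4) + 2·2 − 2·(-2) = 8.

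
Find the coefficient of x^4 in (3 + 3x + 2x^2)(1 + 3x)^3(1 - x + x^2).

65

(3 + 3x + 2x^2) has coefficients 3,3,2 for degrees 0…2.
(1 + 3x)^3 has coefficients 1,9,27,27,0 for degrees 0…4.
Finally multiplying by (1 - x + x^2), the product of all factors after the first has coefficients 1,8,19,9,0 for degrees 0…4.
[x^4] = 3·0 + 3·9 + 2·19 = 65.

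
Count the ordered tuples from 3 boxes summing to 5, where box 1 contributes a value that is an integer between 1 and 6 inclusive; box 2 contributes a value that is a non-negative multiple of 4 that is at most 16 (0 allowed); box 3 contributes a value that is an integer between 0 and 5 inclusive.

The generating function for the choices is (y + y^2 + y^3 + y^4 + y^5 + y^6)·(1 + y^4 + y^8 + y^12 + y^16)·(1 + y + y^2 + y^3 + y^4 + y^5); the count is [y^5].
(y + y^2 + y^3 + y^4 + y^5 + y^6) has coefficients 0,1,1,1,1,1 for degrees 0…5.
(1 + y^4 + y^8 + y^12 + y^16) has coefficients 1,0,0,0,1,0 for degrees 0…5.
Finally multiplying by (1 + y + y^2 + y^3 + y^4 + y^5), the product of all factors after the first has coefficients 1,1,1,1,2,2 for degrees 0…5.
[y^5] = 1·2 + 1·1 + 1·1 + 1·1 + 1·1 = 6.

6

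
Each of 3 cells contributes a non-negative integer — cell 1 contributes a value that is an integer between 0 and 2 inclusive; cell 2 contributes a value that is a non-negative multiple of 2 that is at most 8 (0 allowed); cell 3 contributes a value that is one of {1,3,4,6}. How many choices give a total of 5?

The generating function for the choices is (1 + x + x^2)·(1 + x^2 + x^4 + x^6 + x^8)·(x + x^3 + x^4 + x^6); the count is [x^5].
(1 + x + x^2) has coefficients 1,1,1 for degrees 0…2.
(1 + x^2 + x^4 + x^6 + x^8) has coefficients 1,0,1,0,1,0 for degrees 0…5.
Finally multiplying by (x + x^3 + x^4 + x^6), the product of all factors after the first has coefficients 0,1,0,2,1,2 for degrees 0…5.
[x^5] = 1·2 + 1·1 + 1·2 = 5.

5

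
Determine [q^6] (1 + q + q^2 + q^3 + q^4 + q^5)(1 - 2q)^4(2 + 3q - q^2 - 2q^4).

-32

(1 + q + q^2 + q^3 + q^4 + q^5) has coefficients 1,1,1,1,1,1 for degrees 0…5.
(1 - 2q)^4 has coefficients 1,-8,24,-32,16,0,0 for degrees 0…6.
Finally multiplying by (2 + 3q - q^2 - 2q^4), the product of all factors after the first has coefficients 2,-13,23,16,-90,96,-64 for degrees 0…6.
[q^6] = 1·(-64) + 1·96 + 1·(-90) + 1·16 + 1·23 + 1·(-13) = -32.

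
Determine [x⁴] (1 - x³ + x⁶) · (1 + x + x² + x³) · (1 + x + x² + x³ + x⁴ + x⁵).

2

(1 - x³ + x⁶) has coefficients 1,0,0,-1,0 for degrees 0…4.
(1 + x + x² + x³) has coefficients 1,1,1,1,0 for degrees 0…4.
Finally multiplying by (1 + x + x² + x³ + x⁴ + x⁵), the product of all factors after the first has coefficients 1,2,3,4,4 for degrees 0…4.
[x⁴] = 1·4 − 1·2 = 2.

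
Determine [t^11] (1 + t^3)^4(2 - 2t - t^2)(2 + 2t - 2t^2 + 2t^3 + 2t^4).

(1 + t^3)^4 has coefficients 1,0,0,4,0,0,6,0,0,4,0,0 for degrees 0…11.
(2 - 2t - t^2) has coefficients 2,-2,-1,0,0,0,0,0,0,0,0,0 for degrees 0…11.
Finally multiplying by (2 + 2t - 2t^2 + 2t^3 + 2t^4), the product of all factors after the first has coefficients 4,0,-10,6,2,-6,-2,0,0,0,0,0 for degrees 0…11.
[t^11] = 1·0 + 4·0 + 6·(-6) + 4·(-10) = -76.

-76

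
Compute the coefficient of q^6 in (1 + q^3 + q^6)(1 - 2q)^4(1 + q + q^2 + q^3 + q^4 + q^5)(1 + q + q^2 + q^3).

(1 + q^3 + q^6) has coefficients 1,0,0,1,0,0,1 for degrees 0…6.
(1 - 2q)^4 has coefficients 1,-8,24,-32,16,0,0 for degrees 0…6.
Multiplying by (1 + q + q^2 + q^3 + q^4 + q^5) gives running coefficients 1,-7,17,-15,1,1,0 for degrees 0…6.
Finally multiplying by (1 + q + q^2 + q^3), the product of all factors after the first has coefficients 1,-6,11,-4,-4,4,-13 for degrees 0…6.
[q^6] = 1·(-13) + 1·(-4) + 1·1 = -16.

-16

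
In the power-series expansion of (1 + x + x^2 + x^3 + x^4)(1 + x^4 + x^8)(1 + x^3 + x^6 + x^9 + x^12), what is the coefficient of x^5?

2

(1 + x + x^2 + x^3 + x^4) has coefficients 1,1,1,1,1 for degrees 0…4.
(1 + x^4 + x^8) has coefficients 1,0,0,0,1,0 for degrees 0…5.
Finally multiplying by (1 + x^3 + x^6 + x^9 + x^12), the product of all factors after the first has coefficients 1,0,0,1,1,0 for degrees 0…5.
[x^5] = 1·0 + 1·1 + 1·1 + 1·0 + 1·0 = 2.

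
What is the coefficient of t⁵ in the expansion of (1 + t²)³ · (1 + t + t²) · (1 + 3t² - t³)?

8

(1 + t²)³ has coefficients 1,0,3,0,3,0 for degrees 0…5.
(1 + t + t²) has coefficients 1,1,1,0,0,0 for degrees 0…5.
Finally multiplying by (1 + 3t² - t³), the product of all factors after the first has coefficients 1,1,4,2,2,-1 for degrees 0…5.
[t⁵] = 1·(-1) + 3·2 + 3·1 = 8.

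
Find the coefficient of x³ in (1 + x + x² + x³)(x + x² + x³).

3

(1 + x + x² + x³) has coefficients 1,1,1,1 for degrees 0…3.
(x + x² + x³) has coefficients 0,1,1,1 for degrees 0…3.
[x³] = 1·1 + 1·1 + 1·1 + 1·0 = 3.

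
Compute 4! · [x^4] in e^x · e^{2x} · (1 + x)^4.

The EGF product rule gives c_4 = Σ_{k_1+k_2+k_3=4} C(4; k_1,k_2,k_3) · ∏ g_i(k_i), where e^x gives (1)^k; e^{2x} gives (2)^k; (1+x)^4 gives the falling factorial (4)_k.
g_1(k) for k = 0…4: 1, 1, 1, 1, 1.
g_2(k) for k = 0…4: 1, 2, 4, 8, 16.
g_3(k) for k = 0…4: 1, 4, 12, 24, 24.
First combine the last two factors: h(k) = Σ_j C(k,j)·g_2(j)·g_3(k−j) for k = 0…4: 1, 6, 32, 152, 648.
c_4 = Σ_k C(4,k)·g_1(k)·h(4−k) = 1·1·648 + 4·1·152 + 6·1·32 + 4·1·6 + 1·1·1 = 648 + 608 + 192 + 24 + 1 = 1473.

1473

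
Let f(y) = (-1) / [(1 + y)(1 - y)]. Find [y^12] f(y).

-1

Partial fractions give a closed form: a_n = (-1/2)·(-1)^n + (-1/2)·1^n.
At n = 12: a_12 = -1.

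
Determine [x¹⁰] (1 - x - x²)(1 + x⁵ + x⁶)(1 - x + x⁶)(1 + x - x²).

1

(1 - x - x²) has coefficients 1,-1,-1 for degrees 0…2.
(1 + x⁵ + x⁶) has coefficients 1,0,0,0,0,1,1,0,0,0,0 for degrees 0…10.
Multiplying by (1 - x + x⁶) gives running coefficients 1,-1,0,0,0,1,1,-1,0,0,0 for degrees 0…10.
Finally multiplying by (1 + x - x²), the product of all factors after the first has coefficients 1,0,-2,1,0,1,2,-1,-2,1,0 for degrees 0…10.
[x¹⁰] = 1·0 − 1·1 − 1·(-2) = 1.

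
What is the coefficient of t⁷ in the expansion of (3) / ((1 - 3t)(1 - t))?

The denominator gives the recurrence a_n = 4a_(n−1) − 3a_(n−2) for n ≥ 2; the numerator fixes a_0 = 3, a_1 = 12.
Iterating: 3, 12, 39, 120, 363, 1092, 3279, 9840, so a_7 = 9840.

9840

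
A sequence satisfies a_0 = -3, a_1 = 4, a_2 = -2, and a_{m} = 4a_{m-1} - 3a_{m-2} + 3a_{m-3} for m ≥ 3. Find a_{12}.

-1537373

The ordinary generating function has denominator 1 - 4x + 3x^2 - 3x^3.
Iterating the recurrence: a_0,…,a_{12} = -3, 4, -2, -29, -98, -311, -1037, -3509, -11858, -40016, -135017, -455594, -1537373.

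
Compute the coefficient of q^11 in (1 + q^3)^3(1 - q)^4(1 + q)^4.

-1

(1 + q^3)^3 has coefficients 1,0,0,3,0,0,3,0,0,1 for degrees 0…9.
(1 - q)^4 has coefficients 1,-4,6,-4,1,0,0,0,0,0,0,0 for degrees 0…11.
Finally multiplying by (1 + q)^4, the product of all factors after the first has coefficients 1,0,-4,0,6,0,-4,0,1,0,0,0 for degrees 0…11.
[q^11] = 1·0 + 3·1 + 3·0 + 1·(-4) = -1.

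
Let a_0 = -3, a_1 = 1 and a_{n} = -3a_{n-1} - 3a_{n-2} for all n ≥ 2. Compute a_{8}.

The ordinary generating function has denominator 1 + 3y + 3y^2.
Iterating the recurrence: a_0,…,a_{8} = -3, 1, 6, -21, 45, -72, 81, -27, -162.

-162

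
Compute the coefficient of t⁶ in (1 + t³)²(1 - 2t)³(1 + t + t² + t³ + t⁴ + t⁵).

(1 + t³)² has coefficients 1,0,0,2,0,0,1 for degrees 0…6.
(1 - 2t)³ has coefficients 1,-6,12,-8,0,0,0 for degrees 0…6.
Finally multiplying by (1 + t + t² + t³ + t⁴ + t⁵), the product of all factors after the first has coefficients 1,-5,7,-1,-1,-1,-2 for degrees 0…6.
[t⁶] = 1·(-2) + 2·(-1) + 1·1 = -3.

-3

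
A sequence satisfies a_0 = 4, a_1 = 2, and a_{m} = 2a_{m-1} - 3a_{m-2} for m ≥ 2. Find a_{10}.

-920

The ordinary generating function has denominator 1 - 2y + 3y^2.
Iterating the recurrence: a_0,…,a_{10} = 4, 2, -8, -22, -20, 26, 112, 146, -44, -526, -920.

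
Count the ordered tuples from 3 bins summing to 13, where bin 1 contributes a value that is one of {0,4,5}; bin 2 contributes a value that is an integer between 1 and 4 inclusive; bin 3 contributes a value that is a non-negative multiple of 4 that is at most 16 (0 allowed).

3

The generating function for the choices is (1 + q^4 + q^5)·(q + q^2 + q^3 + q^4)·(1 + q^4 + q^8 + q^12 + q^16); the count is [q^13].
(1 + q^4 + q^5) has coefficients 1,0,0,0,1,1 for degrees 0…5.
(q + q^2 + q^3 + q^4) has coefficients 0,1,1,1,1,0,0,0,0,0,0,0,0,0 for degrees 0…13.
Finally multiplying by (1 + q^4 + q^8 + q^12 + q^16), the product of all factors after the first has coefficients 0,1,1,1,1,1,1,1,1,1,1,1,1,1 for degrees 0…13.
[q^13] = 1·1 + 1·1 + 1·1 = 3.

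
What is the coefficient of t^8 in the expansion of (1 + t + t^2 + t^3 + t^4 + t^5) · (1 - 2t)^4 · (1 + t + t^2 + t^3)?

(1 + t + t^2 + t^3 + t^4 + t^5) has coefficients 1,1,1,1,1,1 for degrees 0…5.
(1 - 2t)^4 has coefficients 1,-8,24,-32,16,0,0,0,0 for degrees 0…8.
Finally multiplying by (1 + t + t^2 + t^3), the product of all factors after the first has coefficients 1,-7,17,-15,0,8,-16,16,0 for degrees 0…8.
[t^8] = 1·0 + 1·16 + 1·(-16) + 1·8 + 1·0 + 1·(-15) = -7.

-7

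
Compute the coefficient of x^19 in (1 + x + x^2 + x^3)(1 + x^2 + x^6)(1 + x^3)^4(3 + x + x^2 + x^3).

18

(1 + x + x^2 + x^3) has coefficients 1,1,1,1 for degrees 0…3.
(1 + x^2 + x^6) has coefficients 1,0,1,0,0,0,1,0,0,0,0,0,0,0,0,0,0,0,0,0 for degrees 0…19.
Multiplying by (1 + x^3)^4 gives running coefficients 1,0,1,4,0,4,7,0,6,8,0,4,7,0,1,4,0,0,1,0 for degrees 0…19.
Finally multiplying by (3 + x + x^2 + x^3), the product of all factors after the first has coefficients 3,1,4,14,5,17,29,11,29,37,14,26,33,11,14,20,5,5,7,1 for degrees 0…19.
[x^19] = 1·1 + 1·7 + 1·5 + 1·5 = 18.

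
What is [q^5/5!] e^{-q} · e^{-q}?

The EGF product rule gives c_5 = Σ_{k_1+k_2=5} C(5; k_1,k_2) · ∏ g_i(k_i), where e^{-q} gives (-1)^k; e^{-q} gives (-1)^k.
g_1(k) for k = 0…5: 1, -1, 1, -1, 1, -1.
g_2(k) for k = 0…5: 1, -1, 1, -1, 1, -1.
c_5 = Σ_k C(5,k)·g_1(k)·g_2(5−k) = 1·1·(-1) + 5·(-1)·1 + 10·1·(-1) + 10·(-1)·1 + 5·1·(-1) + 1·(-1)·1 = −1 − 5 − 10 − 10 − 5 − 1 = -32.

-32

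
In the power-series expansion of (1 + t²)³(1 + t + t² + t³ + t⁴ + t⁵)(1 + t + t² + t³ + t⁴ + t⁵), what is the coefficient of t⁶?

30

(1 + t²)³ has coefficients 1,0,3,0,3,0,1 for degrees 0…6.
(1 + t + t² + t³ + t⁴ + t⁵) has coefficients 1,1,1,1,1,1,0 for degrees 0…6.
Finally multiplying by (1 + t + t² + t³ + t⁴ + t⁵), the product of all factors after the first has coefficients 1,2,3,4,5,6,5 for degrees 0…6.
[t⁶] = 1·5 + 3·5 + 3·3 + 1·1 = 30.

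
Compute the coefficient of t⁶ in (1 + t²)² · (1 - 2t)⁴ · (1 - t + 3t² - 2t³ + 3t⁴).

(1 + t²)² has coefficients 1,0,2,0,1 for degrees 0…4.
(1 - 2t)⁴ has coefficients 1,-8,24,-32,16,0,0 for degrees 0…6.
Finally multiplying by (1 - t + 3t² - 2t³ + 3t⁴), the product of all factors after the first has coefficients 1,-9,35,-82,139,-184,184 for degrees 0…6.
[t⁶] = 1·184 + 2·139 + 1·35 = 497.

497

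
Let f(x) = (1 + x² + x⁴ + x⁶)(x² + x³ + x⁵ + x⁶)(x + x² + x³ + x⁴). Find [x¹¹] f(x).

7

(1 + x² + x⁴ + x⁶) has coefficients 1,0,1,0,1,0,1 for degrees 0…6.
(x² + x³ + x⁵ + x⁶) has coefficients 0,0,1,1,0,1,1,0,0,0,0,0 for degrees 0…11.
Finally multiplying by (x + x² + x³ + x⁴), the product of all factors after the first has coefficients 0,0,0,1,2,2,3,3,2,2,1,0 for degrees 0…11.
[x¹¹] = 1·0 + 1·2 + 1·3 + 1·2 = 7.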